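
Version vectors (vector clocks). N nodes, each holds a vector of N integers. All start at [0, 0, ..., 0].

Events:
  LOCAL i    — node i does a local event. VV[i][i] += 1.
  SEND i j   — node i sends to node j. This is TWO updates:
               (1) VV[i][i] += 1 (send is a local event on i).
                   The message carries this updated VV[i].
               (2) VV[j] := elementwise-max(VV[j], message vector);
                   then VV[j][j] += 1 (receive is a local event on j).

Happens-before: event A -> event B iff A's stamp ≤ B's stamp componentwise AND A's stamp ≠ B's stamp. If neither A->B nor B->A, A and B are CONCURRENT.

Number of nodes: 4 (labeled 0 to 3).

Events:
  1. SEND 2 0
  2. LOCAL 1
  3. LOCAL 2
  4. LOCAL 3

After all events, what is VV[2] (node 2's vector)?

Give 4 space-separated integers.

Initial: VV[0]=[0, 0, 0, 0]
Initial: VV[1]=[0, 0, 0, 0]
Initial: VV[2]=[0, 0, 0, 0]
Initial: VV[3]=[0, 0, 0, 0]
Event 1: SEND 2->0: VV[2][2]++ -> VV[2]=[0, 0, 1, 0], msg_vec=[0, 0, 1, 0]; VV[0]=max(VV[0],msg_vec) then VV[0][0]++ -> VV[0]=[1, 0, 1, 0]
Event 2: LOCAL 1: VV[1][1]++ -> VV[1]=[0, 1, 0, 0]
Event 3: LOCAL 2: VV[2][2]++ -> VV[2]=[0, 0, 2, 0]
Event 4: LOCAL 3: VV[3][3]++ -> VV[3]=[0, 0, 0, 1]
Final vectors: VV[0]=[1, 0, 1, 0]; VV[1]=[0, 1, 0, 0]; VV[2]=[0, 0, 2, 0]; VV[3]=[0, 0, 0, 1]

Answer: 0 0 2 0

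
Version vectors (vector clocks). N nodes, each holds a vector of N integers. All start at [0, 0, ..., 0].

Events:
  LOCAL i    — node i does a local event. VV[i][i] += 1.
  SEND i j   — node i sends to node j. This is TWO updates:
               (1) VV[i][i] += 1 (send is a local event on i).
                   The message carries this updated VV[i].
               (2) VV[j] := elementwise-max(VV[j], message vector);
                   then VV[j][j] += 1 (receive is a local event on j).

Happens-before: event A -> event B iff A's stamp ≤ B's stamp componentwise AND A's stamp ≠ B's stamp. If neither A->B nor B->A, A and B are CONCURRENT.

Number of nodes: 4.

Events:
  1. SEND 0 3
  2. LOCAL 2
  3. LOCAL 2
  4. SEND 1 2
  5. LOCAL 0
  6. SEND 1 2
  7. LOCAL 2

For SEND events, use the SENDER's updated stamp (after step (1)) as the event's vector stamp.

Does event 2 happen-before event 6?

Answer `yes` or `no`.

Initial: VV[0]=[0, 0, 0, 0]
Initial: VV[1]=[0, 0, 0, 0]
Initial: VV[2]=[0, 0, 0, 0]
Initial: VV[3]=[0, 0, 0, 0]
Event 1: SEND 0->3: VV[0][0]++ -> VV[0]=[1, 0, 0, 0], msg_vec=[1, 0, 0, 0]; VV[3]=max(VV[3],msg_vec) then VV[3][3]++ -> VV[3]=[1, 0, 0, 1]
Event 2: LOCAL 2: VV[2][2]++ -> VV[2]=[0, 0, 1, 0]
Event 3: LOCAL 2: VV[2][2]++ -> VV[2]=[0, 0, 2, 0]
Event 4: SEND 1->2: VV[1][1]++ -> VV[1]=[0, 1, 0, 0], msg_vec=[0, 1, 0, 0]; VV[2]=max(VV[2],msg_vec) then VV[2][2]++ -> VV[2]=[0, 1, 3, 0]
Event 5: LOCAL 0: VV[0][0]++ -> VV[0]=[2, 0, 0, 0]
Event 6: SEND 1->2: VV[1][1]++ -> VV[1]=[0, 2, 0, 0], msg_vec=[0, 2, 0, 0]; VV[2]=max(VV[2],msg_vec) then VV[2][2]++ -> VV[2]=[0, 2, 4, 0]
Event 7: LOCAL 2: VV[2][2]++ -> VV[2]=[0, 2, 5, 0]
Event 2 stamp: [0, 0, 1, 0]
Event 6 stamp: [0, 2, 0, 0]
[0, 0, 1, 0] <= [0, 2, 0, 0]? False. Equal? False. Happens-before: False

Answer: no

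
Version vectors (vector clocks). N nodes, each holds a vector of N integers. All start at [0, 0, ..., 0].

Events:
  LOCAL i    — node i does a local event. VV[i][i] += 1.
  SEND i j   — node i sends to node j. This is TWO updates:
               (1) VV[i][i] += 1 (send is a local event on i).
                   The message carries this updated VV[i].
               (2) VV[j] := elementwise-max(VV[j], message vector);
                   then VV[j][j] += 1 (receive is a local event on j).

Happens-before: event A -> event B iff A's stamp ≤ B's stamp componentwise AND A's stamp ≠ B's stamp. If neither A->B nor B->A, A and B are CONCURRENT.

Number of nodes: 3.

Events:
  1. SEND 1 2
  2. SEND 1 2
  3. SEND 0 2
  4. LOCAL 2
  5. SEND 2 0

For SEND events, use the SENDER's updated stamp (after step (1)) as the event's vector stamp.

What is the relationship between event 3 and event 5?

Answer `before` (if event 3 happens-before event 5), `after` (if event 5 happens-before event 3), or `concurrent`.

Answer: before

Derivation:
Initial: VV[0]=[0, 0, 0]
Initial: VV[1]=[0, 0, 0]
Initial: VV[2]=[0, 0, 0]
Event 1: SEND 1->2: VV[1][1]++ -> VV[1]=[0, 1, 0], msg_vec=[0, 1, 0]; VV[2]=max(VV[2],msg_vec) then VV[2][2]++ -> VV[2]=[0, 1, 1]
Event 2: SEND 1->2: VV[1][1]++ -> VV[1]=[0, 2, 0], msg_vec=[0, 2, 0]; VV[2]=max(VV[2],msg_vec) then VV[2][2]++ -> VV[2]=[0, 2, 2]
Event 3: SEND 0->2: VV[0][0]++ -> VV[0]=[1, 0, 0], msg_vec=[1, 0, 0]; VV[2]=max(VV[2],msg_vec) then VV[2][2]++ -> VV[2]=[1, 2, 3]
Event 4: LOCAL 2: VV[2][2]++ -> VV[2]=[1, 2, 4]
Event 5: SEND 2->0: VV[2][2]++ -> VV[2]=[1, 2, 5], msg_vec=[1, 2, 5]; VV[0]=max(VV[0],msg_vec) then VV[0][0]++ -> VV[0]=[2, 2, 5]
Event 3 stamp: [1, 0, 0]
Event 5 stamp: [1, 2, 5]
[1, 0, 0] <= [1, 2, 5]? True
[1, 2, 5] <= [1, 0, 0]? False
Relation: before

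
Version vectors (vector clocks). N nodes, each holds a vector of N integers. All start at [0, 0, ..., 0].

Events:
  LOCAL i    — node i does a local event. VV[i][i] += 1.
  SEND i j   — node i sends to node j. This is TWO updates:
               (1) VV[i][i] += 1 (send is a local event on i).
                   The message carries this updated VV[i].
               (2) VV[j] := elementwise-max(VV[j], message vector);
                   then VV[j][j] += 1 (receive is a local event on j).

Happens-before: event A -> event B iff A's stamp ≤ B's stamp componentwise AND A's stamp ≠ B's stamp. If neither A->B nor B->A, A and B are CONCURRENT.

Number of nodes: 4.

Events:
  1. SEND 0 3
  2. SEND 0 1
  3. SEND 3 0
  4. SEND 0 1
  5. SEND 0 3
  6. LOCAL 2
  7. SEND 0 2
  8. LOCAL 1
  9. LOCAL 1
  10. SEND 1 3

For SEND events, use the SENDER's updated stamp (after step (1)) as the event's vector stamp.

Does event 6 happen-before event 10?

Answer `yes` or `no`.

Answer: no

Derivation:
Initial: VV[0]=[0, 0, 0, 0]
Initial: VV[1]=[0, 0, 0, 0]
Initial: VV[2]=[0, 0, 0, 0]
Initial: VV[3]=[0, 0, 0, 0]
Event 1: SEND 0->3: VV[0][0]++ -> VV[0]=[1, 0, 0, 0], msg_vec=[1, 0, 0, 0]; VV[3]=max(VV[3],msg_vec) then VV[3][3]++ -> VV[3]=[1, 0, 0, 1]
Event 2: SEND 0->1: VV[0][0]++ -> VV[0]=[2, 0, 0, 0], msg_vec=[2, 0, 0, 0]; VV[1]=max(VV[1],msg_vec) then VV[1][1]++ -> VV[1]=[2, 1, 0, 0]
Event 3: SEND 3->0: VV[3][3]++ -> VV[3]=[1, 0, 0, 2], msg_vec=[1, 0, 0, 2]; VV[0]=max(VV[0],msg_vec) then VV[0][0]++ -> VV[0]=[3, 0, 0, 2]
Event 4: SEND 0->1: VV[0][0]++ -> VV[0]=[4, 0, 0, 2], msg_vec=[4, 0, 0, 2]; VV[1]=max(VV[1],msg_vec) then VV[1][1]++ -> VV[1]=[4, 2, 0, 2]
Event 5: SEND 0->3: VV[0][0]++ -> VV[0]=[5, 0, 0, 2], msg_vec=[5, 0, 0, 2]; VV[3]=max(VV[3],msg_vec) then VV[3][3]++ -> VV[3]=[5, 0, 0, 3]
Event 6: LOCAL 2: VV[2][2]++ -> VV[2]=[0, 0, 1, 0]
Event 7: SEND 0->2: VV[0][0]++ -> VV[0]=[6, 0, 0, 2], msg_vec=[6, 0, 0, 2]; VV[2]=max(VV[2],msg_vec) then VV[2][2]++ -> VV[2]=[6, 0, 2, 2]
Event 8: LOCAL 1: VV[1][1]++ -> VV[1]=[4, 3, 0, 2]
Event 9: LOCAL 1: VV[1][1]++ -> VV[1]=[4, 4, 0, 2]
Event 10: SEND 1->3: VV[1][1]++ -> VV[1]=[4, 5, 0, 2], msg_vec=[4, 5, 0, 2]; VV[3]=max(VV[3],msg_vec) then VV[3][3]++ -> VV[3]=[5, 5, 0, 4]
Event 6 stamp: [0, 0, 1, 0]
Event 10 stamp: [4, 5, 0, 2]
[0, 0, 1, 0] <= [4, 5, 0, 2]? False. Equal? False. Happens-before: False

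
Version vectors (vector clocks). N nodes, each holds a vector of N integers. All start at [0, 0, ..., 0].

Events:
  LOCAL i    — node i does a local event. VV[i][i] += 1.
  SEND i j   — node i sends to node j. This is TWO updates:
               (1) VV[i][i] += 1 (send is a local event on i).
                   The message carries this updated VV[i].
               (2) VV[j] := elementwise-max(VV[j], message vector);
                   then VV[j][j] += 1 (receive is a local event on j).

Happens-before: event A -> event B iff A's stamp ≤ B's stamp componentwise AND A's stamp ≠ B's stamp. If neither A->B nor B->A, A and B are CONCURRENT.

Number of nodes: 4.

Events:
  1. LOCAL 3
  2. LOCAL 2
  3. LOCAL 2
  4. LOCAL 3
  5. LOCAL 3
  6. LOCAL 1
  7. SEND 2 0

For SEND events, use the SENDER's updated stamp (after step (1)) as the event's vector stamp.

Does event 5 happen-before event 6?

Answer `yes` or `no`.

Answer: no

Derivation:
Initial: VV[0]=[0, 0, 0, 0]
Initial: VV[1]=[0, 0, 0, 0]
Initial: VV[2]=[0, 0, 0, 0]
Initial: VV[3]=[0, 0, 0, 0]
Event 1: LOCAL 3: VV[3][3]++ -> VV[3]=[0, 0, 0, 1]
Event 2: LOCAL 2: VV[2][2]++ -> VV[2]=[0, 0, 1, 0]
Event 3: LOCAL 2: VV[2][2]++ -> VV[2]=[0, 0, 2, 0]
Event 4: LOCAL 3: VV[3][3]++ -> VV[3]=[0, 0, 0, 2]
Event 5: LOCAL 3: VV[3][3]++ -> VV[3]=[0, 0, 0, 3]
Event 6: LOCAL 1: VV[1][1]++ -> VV[1]=[0, 1, 0, 0]
Event 7: SEND 2->0: VV[2][2]++ -> VV[2]=[0, 0, 3, 0], msg_vec=[0, 0, 3, 0]; VV[0]=max(VV[0],msg_vec) then VV[0][0]++ -> VV[0]=[1, 0, 3, 0]
Event 5 stamp: [0, 0, 0, 3]
Event 6 stamp: [0, 1, 0, 0]
[0, 0, 0, 3] <= [0, 1, 0, 0]? False. Equal? False. Happens-before: False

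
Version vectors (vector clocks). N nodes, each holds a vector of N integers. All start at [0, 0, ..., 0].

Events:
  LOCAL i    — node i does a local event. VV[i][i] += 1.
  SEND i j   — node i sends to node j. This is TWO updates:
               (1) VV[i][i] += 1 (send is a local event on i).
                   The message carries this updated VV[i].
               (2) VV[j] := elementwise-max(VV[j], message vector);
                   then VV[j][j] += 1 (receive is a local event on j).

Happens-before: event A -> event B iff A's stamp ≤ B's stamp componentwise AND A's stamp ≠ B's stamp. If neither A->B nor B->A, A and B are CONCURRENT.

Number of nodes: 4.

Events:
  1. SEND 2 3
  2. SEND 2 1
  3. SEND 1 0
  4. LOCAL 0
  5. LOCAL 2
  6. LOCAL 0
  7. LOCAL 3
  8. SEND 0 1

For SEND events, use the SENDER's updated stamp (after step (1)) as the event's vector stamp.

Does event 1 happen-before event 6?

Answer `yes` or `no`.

Answer: yes

Derivation:
Initial: VV[0]=[0, 0, 0, 0]
Initial: VV[1]=[0, 0, 0, 0]
Initial: VV[2]=[0, 0, 0, 0]
Initial: VV[3]=[0, 0, 0, 0]
Event 1: SEND 2->3: VV[2][2]++ -> VV[2]=[0, 0, 1, 0], msg_vec=[0, 0, 1, 0]; VV[3]=max(VV[3],msg_vec) then VV[3][3]++ -> VV[3]=[0, 0, 1, 1]
Event 2: SEND 2->1: VV[2][2]++ -> VV[2]=[0, 0, 2, 0], msg_vec=[0, 0, 2, 0]; VV[1]=max(VV[1],msg_vec) then VV[1][1]++ -> VV[1]=[0, 1, 2, 0]
Event 3: SEND 1->0: VV[1][1]++ -> VV[1]=[0, 2, 2, 0], msg_vec=[0, 2, 2, 0]; VV[0]=max(VV[0],msg_vec) then VV[0][0]++ -> VV[0]=[1, 2, 2, 0]
Event 4: LOCAL 0: VV[0][0]++ -> VV[0]=[2, 2, 2, 0]
Event 5: LOCAL 2: VV[2][2]++ -> VV[2]=[0, 0, 3, 0]
Event 6: LOCAL 0: VV[0][0]++ -> VV[0]=[3, 2, 2, 0]
Event 7: LOCAL 3: VV[3][3]++ -> VV[3]=[0, 0, 1, 2]
Event 8: SEND 0->1: VV[0][0]++ -> VV[0]=[4, 2, 2, 0], msg_vec=[4, 2, 2, 0]; VV[1]=max(VV[1],msg_vec) then VV[1][1]++ -> VV[1]=[4, 3, 2, 0]
Event 1 stamp: [0, 0, 1, 0]
Event 6 stamp: [3, 2, 2, 0]
[0, 0, 1, 0] <= [3, 2, 2, 0]? True. Equal? False. Happens-before: True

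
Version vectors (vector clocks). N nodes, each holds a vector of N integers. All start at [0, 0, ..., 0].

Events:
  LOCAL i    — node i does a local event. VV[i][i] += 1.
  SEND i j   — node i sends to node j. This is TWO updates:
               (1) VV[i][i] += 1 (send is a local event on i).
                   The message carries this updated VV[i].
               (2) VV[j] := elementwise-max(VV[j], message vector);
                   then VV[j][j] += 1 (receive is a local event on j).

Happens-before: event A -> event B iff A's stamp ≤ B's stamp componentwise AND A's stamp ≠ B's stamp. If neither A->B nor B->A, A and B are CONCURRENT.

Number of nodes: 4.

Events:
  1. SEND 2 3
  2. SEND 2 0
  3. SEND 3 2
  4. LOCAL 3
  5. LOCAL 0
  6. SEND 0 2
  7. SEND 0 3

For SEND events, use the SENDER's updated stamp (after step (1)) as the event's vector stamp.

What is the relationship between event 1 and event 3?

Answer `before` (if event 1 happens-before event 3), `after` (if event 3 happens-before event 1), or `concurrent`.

Answer: before

Derivation:
Initial: VV[0]=[0, 0, 0, 0]
Initial: VV[1]=[0, 0, 0, 0]
Initial: VV[2]=[0, 0, 0, 0]
Initial: VV[3]=[0, 0, 0, 0]
Event 1: SEND 2->3: VV[2][2]++ -> VV[2]=[0, 0, 1, 0], msg_vec=[0, 0, 1, 0]; VV[3]=max(VV[3],msg_vec) then VV[3][3]++ -> VV[3]=[0, 0, 1, 1]
Event 2: SEND 2->0: VV[2][2]++ -> VV[2]=[0, 0, 2, 0], msg_vec=[0, 0, 2, 0]; VV[0]=max(VV[0],msg_vec) then VV[0][0]++ -> VV[0]=[1, 0, 2, 0]
Event 3: SEND 3->2: VV[3][3]++ -> VV[3]=[0, 0, 1, 2], msg_vec=[0, 0, 1, 2]; VV[2]=max(VV[2],msg_vec) then VV[2][2]++ -> VV[2]=[0, 0, 3, 2]
Event 4: LOCAL 3: VV[3][3]++ -> VV[3]=[0, 0, 1, 3]
Event 5: LOCAL 0: VV[0][0]++ -> VV[0]=[2, 0, 2, 0]
Event 6: SEND 0->2: VV[0][0]++ -> VV[0]=[3, 0, 2, 0], msg_vec=[3, 0, 2, 0]; VV[2]=max(VV[2],msg_vec) then VV[2][2]++ -> VV[2]=[3, 0, 4, 2]
Event 7: SEND 0->3: VV[0][0]++ -> VV[0]=[4, 0, 2, 0], msg_vec=[4, 0, 2, 0]; VV[3]=max(VV[3],msg_vec) then VV[3][3]++ -> VV[3]=[4, 0, 2, 4]
Event 1 stamp: [0, 0, 1, 0]
Event 3 stamp: [0, 0, 1, 2]
[0, 0, 1, 0] <= [0, 0, 1, 2]? True
[0, 0, 1, 2] <= [0, 0, 1, 0]? False
Relation: before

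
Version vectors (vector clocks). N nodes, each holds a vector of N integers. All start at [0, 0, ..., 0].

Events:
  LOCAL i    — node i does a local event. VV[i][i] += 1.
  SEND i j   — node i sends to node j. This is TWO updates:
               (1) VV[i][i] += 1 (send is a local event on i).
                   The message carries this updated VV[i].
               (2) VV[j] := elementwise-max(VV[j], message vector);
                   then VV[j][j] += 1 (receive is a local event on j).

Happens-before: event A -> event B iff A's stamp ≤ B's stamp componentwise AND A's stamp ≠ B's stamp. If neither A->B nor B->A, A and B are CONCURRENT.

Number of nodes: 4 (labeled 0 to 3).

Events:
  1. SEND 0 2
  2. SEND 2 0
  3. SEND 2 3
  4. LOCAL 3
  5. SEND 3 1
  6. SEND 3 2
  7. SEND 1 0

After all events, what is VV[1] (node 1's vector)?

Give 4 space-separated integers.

Answer: 1 2 3 3

Derivation:
Initial: VV[0]=[0, 0, 0, 0]
Initial: VV[1]=[0, 0, 0, 0]
Initial: VV[2]=[0, 0, 0, 0]
Initial: VV[3]=[0, 0, 0, 0]
Event 1: SEND 0->2: VV[0][0]++ -> VV[0]=[1, 0, 0, 0], msg_vec=[1, 0, 0, 0]; VV[2]=max(VV[2],msg_vec) then VV[2][2]++ -> VV[2]=[1, 0, 1, 0]
Event 2: SEND 2->0: VV[2][2]++ -> VV[2]=[1, 0, 2, 0], msg_vec=[1, 0, 2, 0]; VV[0]=max(VV[0],msg_vec) then VV[0][0]++ -> VV[0]=[2, 0, 2, 0]
Event 3: SEND 2->3: VV[2][2]++ -> VV[2]=[1, 0, 3, 0], msg_vec=[1, 0, 3, 0]; VV[3]=max(VV[3],msg_vec) then VV[3][3]++ -> VV[3]=[1, 0, 3, 1]
Event 4: LOCAL 3: VV[3][3]++ -> VV[3]=[1, 0, 3, 2]
Event 5: SEND 3->1: VV[3][3]++ -> VV[3]=[1, 0, 3, 3], msg_vec=[1, 0, 3, 3]; VV[1]=max(VV[1],msg_vec) then VV[1][1]++ -> VV[1]=[1, 1, 3, 3]
Event 6: SEND 3->2: VV[3][3]++ -> VV[3]=[1, 0, 3, 4], msg_vec=[1, 0, 3, 4]; VV[2]=max(VV[2],msg_vec) then VV[2][2]++ -> VV[2]=[1, 0, 4, 4]
Event 7: SEND 1->0: VV[1][1]++ -> VV[1]=[1, 2, 3, 3], msg_vec=[1, 2, 3, 3]; VV[0]=max(VV[0],msg_vec) then VV[0][0]++ -> VV[0]=[3, 2, 3, 3]
Final vectors: VV[0]=[3, 2, 3, 3]; VV[1]=[1, 2, 3, 3]; VV[2]=[1, 0, 4, 4]; VV[3]=[1, 0, 3, 4]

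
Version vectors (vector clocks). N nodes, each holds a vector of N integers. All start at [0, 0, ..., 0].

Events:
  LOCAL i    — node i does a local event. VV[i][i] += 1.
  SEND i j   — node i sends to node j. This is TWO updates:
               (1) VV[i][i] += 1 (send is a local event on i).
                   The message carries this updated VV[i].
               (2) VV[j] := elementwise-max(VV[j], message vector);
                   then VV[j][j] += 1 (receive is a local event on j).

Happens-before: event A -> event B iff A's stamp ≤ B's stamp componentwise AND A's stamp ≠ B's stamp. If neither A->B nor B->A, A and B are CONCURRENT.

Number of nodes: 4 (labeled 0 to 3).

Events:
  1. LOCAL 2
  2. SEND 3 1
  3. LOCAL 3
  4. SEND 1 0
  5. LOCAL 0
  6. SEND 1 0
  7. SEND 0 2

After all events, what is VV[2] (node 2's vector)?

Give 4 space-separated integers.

Answer: 4 3 2 1

Derivation:
Initial: VV[0]=[0, 0, 0, 0]
Initial: VV[1]=[0, 0, 0, 0]
Initial: VV[2]=[0, 0, 0, 0]
Initial: VV[3]=[0, 0, 0, 0]
Event 1: LOCAL 2: VV[2][2]++ -> VV[2]=[0, 0, 1, 0]
Event 2: SEND 3->1: VV[3][3]++ -> VV[3]=[0, 0, 0, 1], msg_vec=[0, 0, 0, 1]; VV[1]=max(VV[1],msg_vec) then VV[1][1]++ -> VV[1]=[0, 1, 0, 1]
Event 3: LOCAL 3: VV[3][3]++ -> VV[3]=[0, 0, 0, 2]
Event 4: SEND 1->0: VV[1][1]++ -> VV[1]=[0, 2, 0, 1], msg_vec=[0, 2, 0, 1]; VV[0]=max(VV[0],msg_vec) then VV[0][0]++ -> VV[0]=[1, 2, 0, 1]
Event 5: LOCAL 0: VV[0][0]++ -> VV[0]=[2, 2, 0, 1]
Event 6: SEND 1->0: VV[1][1]++ -> VV[1]=[0, 3, 0, 1], msg_vec=[0, 3, 0, 1]; VV[0]=max(VV[0],msg_vec) then VV[0][0]++ -> VV[0]=[3, 3, 0, 1]
Event 7: SEND 0->2: VV[0][0]++ -> VV[0]=[4, 3, 0, 1], msg_vec=[4, 3, 0, 1]; VV[2]=max(VV[2],msg_vec) then VV[2][2]++ -> VV[2]=[4, 3, 2, 1]
Final vectors: VV[0]=[4, 3, 0, 1]; VV[1]=[0, 3, 0, 1]; VV[2]=[4, 3, 2, 1]; VV[3]=[0, 0, 0, 2]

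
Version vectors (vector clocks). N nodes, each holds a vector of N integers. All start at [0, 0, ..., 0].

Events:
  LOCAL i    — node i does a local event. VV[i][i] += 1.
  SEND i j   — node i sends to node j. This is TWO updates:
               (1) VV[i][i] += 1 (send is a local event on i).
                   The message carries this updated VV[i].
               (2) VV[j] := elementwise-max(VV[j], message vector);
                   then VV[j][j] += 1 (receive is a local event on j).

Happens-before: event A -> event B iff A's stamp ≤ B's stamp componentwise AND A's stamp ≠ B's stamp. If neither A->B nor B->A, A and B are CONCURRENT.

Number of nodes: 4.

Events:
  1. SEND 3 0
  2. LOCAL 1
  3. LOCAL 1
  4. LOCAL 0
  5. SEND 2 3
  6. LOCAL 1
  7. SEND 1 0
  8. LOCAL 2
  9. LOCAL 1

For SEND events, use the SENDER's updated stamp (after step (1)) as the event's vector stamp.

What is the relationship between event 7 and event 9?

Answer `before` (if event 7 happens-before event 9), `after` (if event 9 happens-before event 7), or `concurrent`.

Initial: VV[0]=[0, 0, 0, 0]
Initial: VV[1]=[0, 0, 0, 0]
Initial: VV[2]=[0, 0, 0, 0]
Initial: VV[3]=[0, 0, 0, 0]
Event 1: SEND 3->0: VV[3][3]++ -> VV[3]=[0, 0, 0, 1], msg_vec=[0, 0, 0, 1]; VV[0]=max(VV[0],msg_vec) then VV[0][0]++ -> VV[0]=[1, 0, 0, 1]
Event 2: LOCAL 1: VV[1][1]++ -> VV[1]=[0, 1, 0, 0]
Event 3: LOCAL 1: VV[1][1]++ -> VV[1]=[0, 2, 0, 0]
Event 4: LOCAL 0: VV[0][0]++ -> VV[0]=[2, 0, 0, 1]
Event 5: SEND 2->3: VV[2][2]++ -> VV[2]=[0, 0, 1, 0], msg_vec=[0, 0, 1, 0]; VV[3]=max(VV[3],msg_vec) then VV[3][3]++ -> VV[3]=[0, 0, 1, 2]
Event 6: LOCAL 1: VV[1][1]++ -> VV[1]=[0, 3, 0, 0]
Event 7: SEND 1->0: VV[1][1]++ -> VV[1]=[0, 4, 0, 0], msg_vec=[0, 4, 0, 0]; VV[0]=max(VV[0],msg_vec) then VV[0][0]++ -> VV[0]=[3, 4, 0, 1]
Event 8: LOCAL 2: VV[2][2]++ -> VV[2]=[0, 0, 2, 0]
Event 9: LOCAL 1: VV[1][1]++ -> VV[1]=[0, 5, 0, 0]
Event 7 stamp: [0, 4, 0, 0]
Event 9 stamp: [0, 5, 0, 0]
[0, 4, 0, 0] <= [0, 5, 0, 0]? True
[0, 5, 0, 0] <= [0, 4, 0, 0]? False
Relation: before

Answer: before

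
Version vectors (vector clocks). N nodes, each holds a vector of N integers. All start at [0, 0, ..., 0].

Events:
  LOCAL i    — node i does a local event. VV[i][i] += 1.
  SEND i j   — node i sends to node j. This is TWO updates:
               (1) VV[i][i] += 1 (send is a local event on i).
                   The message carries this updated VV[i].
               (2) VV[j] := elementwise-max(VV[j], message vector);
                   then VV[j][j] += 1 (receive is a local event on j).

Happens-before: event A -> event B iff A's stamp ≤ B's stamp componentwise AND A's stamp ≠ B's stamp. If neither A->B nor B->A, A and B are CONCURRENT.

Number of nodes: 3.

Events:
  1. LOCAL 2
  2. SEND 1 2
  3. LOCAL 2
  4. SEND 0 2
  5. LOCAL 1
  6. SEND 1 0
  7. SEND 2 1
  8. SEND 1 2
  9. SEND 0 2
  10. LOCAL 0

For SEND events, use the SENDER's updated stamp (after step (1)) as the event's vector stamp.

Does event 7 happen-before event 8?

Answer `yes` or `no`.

Initial: VV[0]=[0, 0, 0]
Initial: VV[1]=[0, 0, 0]
Initial: VV[2]=[0, 0, 0]
Event 1: LOCAL 2: VV[2][2]++ -> VV[2]=[0, 0, 1]
Event 2: SEND 1->2: VV[1][1]++ -> VV[1]=[0, 1, 0], msg_vec=[0, 1, 0]; VV[2]=max(VV[2],msg_vec) then VV[2][2]++ -> VV[2]=[0, 1, 2]
Event 3: LOCAL 2: VV[2][2]++ -> VV[2]=[0, 1, 3]
Event 4: SEND 0->2: VV[0][0]++ -> VV[0]=[1, 0, 0], msg_vec=[1, 0, 0]; VV[2]=max(VV[2],msg_vec) then VV[2][2]++ -> VV[2]=[1, 1, 4]
Event 5: LOCAL 1: VV[1][1]++ -> VV[1]=[0, 2, 0]
Event 6: SEND 1->0: VV[1][1]++ -> VV[1]=[0, 3, 0], msg_vec=[0, 3, 0]; VV[0]=max(VV[0],msg_vec) then VV[0][0]++ -> VV[0]=[2, 3, 0]
Event 7: SEND 2->1: VV[2][2]++ -> VV[2]=[1, 1, 5], msg_vec=[1, 1, 5]; VV[1]=max(VV[1],msg_vec) then VV[1][1]++ -> VV[1]=[1, 4, 5]
Event 8: SEND 1->2: VV[1][1]++ -> VV[1]=[1, 5, 5], msg_vec=[1, 5, 5]; VV[2]=max(VV[2],msg_vec) then VV[2][2]++ -> VV[2]=[1, 5, 6]
Event 9: SEND 0->2: VV[0][0]++ -> VV[0]=[3, 3, 0], msg_vec=[3, 3, 0]; VV[2]=max(VV[2],msg_vec) then VV[2][2]++ -> VV[2]=[3, 5, 7]
Event 10: LOCAL 0: VV[0][0]++ -> VV[0]=[4, 3, 0]
Event 7 stamp: [1, 1, 5]
Event 8 stamp: [1, 5, 5]
[1, 1, 5] <= [1, 5, 5]? True. Equal? False. Happens-before: True

Answer: yes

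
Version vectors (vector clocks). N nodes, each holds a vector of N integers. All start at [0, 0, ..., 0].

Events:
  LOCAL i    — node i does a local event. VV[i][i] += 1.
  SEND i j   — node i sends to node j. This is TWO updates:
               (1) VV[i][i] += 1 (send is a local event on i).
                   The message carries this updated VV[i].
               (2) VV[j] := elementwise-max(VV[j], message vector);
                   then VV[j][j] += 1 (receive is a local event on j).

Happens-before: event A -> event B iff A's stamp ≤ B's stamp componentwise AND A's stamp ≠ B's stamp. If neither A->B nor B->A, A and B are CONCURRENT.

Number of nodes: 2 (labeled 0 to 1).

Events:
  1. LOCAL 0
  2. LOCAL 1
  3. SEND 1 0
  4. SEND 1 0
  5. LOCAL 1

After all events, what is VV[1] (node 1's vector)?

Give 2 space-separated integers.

Initial: VV[0]=[0, 0]
Initial: VV[1]=[0, 0]
Event 1: LOCAL 0: VV[0][0]++ -> VV[0]=[1, 0]
Event 2: LOCAL 1: VV[1][1]++ -> VV[1]=[0, 1]
Event 3: SEND 1->0: VV[1][1]++ -> VV[1]=[0, 2], msg_vec=[0, 2]; VV[0]=max(VV[0],msg_vec) then VV[0][0]++ -> VV[0]=[2, 2]
Event 4: SEND 1->0: VV[1][1]++ -> VV[1]=[0, 3], msg_vec=[0, 3]; VV[0]=max(VV[0],msg_vec) then VV[0][0]++ -> VV[0]=[3, 3]
Event 5: LOCAL 1: VV[1][1]++ -> VV[1]=[0, 4]
Final vectors: VV[0]=[3, 3]; VV[1]=[0, 4]

Answer: 0 4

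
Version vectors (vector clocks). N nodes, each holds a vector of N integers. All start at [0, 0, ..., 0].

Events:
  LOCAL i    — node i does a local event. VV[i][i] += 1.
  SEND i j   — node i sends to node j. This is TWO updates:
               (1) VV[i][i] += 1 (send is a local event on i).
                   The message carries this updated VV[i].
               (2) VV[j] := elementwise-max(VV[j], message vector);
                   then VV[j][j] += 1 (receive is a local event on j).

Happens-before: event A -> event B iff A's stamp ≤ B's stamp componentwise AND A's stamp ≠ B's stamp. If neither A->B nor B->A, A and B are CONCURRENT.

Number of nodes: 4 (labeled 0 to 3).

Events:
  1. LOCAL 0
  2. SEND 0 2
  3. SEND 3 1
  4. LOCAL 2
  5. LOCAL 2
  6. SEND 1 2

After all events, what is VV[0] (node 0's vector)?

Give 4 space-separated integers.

Answer: 2 0 0 0

Derivation:
Initial: VV[0]=[0, 0, 0, 0]
Initial: VV[1]=[0, 0, 0, 0]
Initial: VV[2]=[0, 0, 0, 0]
Initial: VV[3]=[0, 0, 0, 0]
Event 1: LOCAL 0: VV[0][0]++ -> VV[0]=[1, 0, 0, 0]
Event 2: SEND 0->2: VV[0][0]++ -> VV[0]=[2, 0, 0, 0], msg_vec=[2, 0, 0, 0]; VV[2]=max(VV[2],msg_vec) then VV[2][2]++ -> VV[2]=[2, 0, 1, 0]
Event 3: SEND 3->1: VV[3][3]++ -> VV[3]=[0, 0, 0, 1], msg_vec=[0, 0, 0, 1]; VV[1]=max(VV[1],msg_vec) then VV[1][1]++ -> VV[1]=[0, 1, 0, 1]
Event 4: LOCAL 2: VV[2][2]++ -> VV[2]=[2, 0, 2, 0]
Event 5: LOCAL 2: VV[2][2]++ -> VV[2]=[2, 0, 3, 0]
Event 6: SEND 1->2: VV[1][1]++ -> VV[1]=[0, 2, 0, 1], msg_vec=[0, 2, 0, 1]; VV[2]=max(VV[2],msg_vec) then VV[2][2]++ -> VV[2]=[2, 2, 4, 1]
Final vectors: VV[0]=[2, 0, 0, 0]; VV[1]=[0, 2, 0, 1]; VV[2]=[2, 2, 4, 1]; VV[3]=[0, 0, 0, 1]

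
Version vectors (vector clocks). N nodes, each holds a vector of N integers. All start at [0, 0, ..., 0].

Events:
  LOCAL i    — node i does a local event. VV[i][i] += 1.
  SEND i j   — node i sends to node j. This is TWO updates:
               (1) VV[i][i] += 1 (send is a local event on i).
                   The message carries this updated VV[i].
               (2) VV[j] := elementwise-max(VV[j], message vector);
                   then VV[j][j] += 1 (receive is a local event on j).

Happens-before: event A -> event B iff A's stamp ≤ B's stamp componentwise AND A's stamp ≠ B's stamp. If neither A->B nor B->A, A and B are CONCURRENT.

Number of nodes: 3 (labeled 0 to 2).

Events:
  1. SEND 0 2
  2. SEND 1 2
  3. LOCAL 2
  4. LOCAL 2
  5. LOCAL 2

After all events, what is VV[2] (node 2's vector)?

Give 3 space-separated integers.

Initial: VV[0]=[0, 0, 0]
Initial: VV[1]=[0, 0, 0]
Initial: VV[2]=[0, 0, 0]
Event 1: SEND 0->2: VV[0][0]++ -> VV[0]=[1, 0, 0], msg_vec=[1, 0, 0]; VV[2]=max(VV[2],msg_vec) then VV[2][2]++ -> VV[2]=[1, 0, 1]
Event 2: SEND 1->2: VV[1][1]++ -> VV[1]=[0, 1, 0], msg_vec=[0, 1, 0]; VV[2]=max(VV[2],msg_vec) then VV[2][2]++ -> VV[2]=[1, 1, 2]
Event 3: LOCAL 2: VV[2][2]++ -> VV[2]=[1, 1, 3]
Event 4: LOCAL 2: VV[2][2]++ -> VV[2]=[1, 1, 4]
Event 5: LOCAL 2: VV[2][2]++ -> VV[2]=[1, 1, 5]
Final vectors: VV[0]=[1, 0, 0]; VV[1]=[0, 1, 0]; VV[2]=[1, 1, 5]

Answer: 1 1 5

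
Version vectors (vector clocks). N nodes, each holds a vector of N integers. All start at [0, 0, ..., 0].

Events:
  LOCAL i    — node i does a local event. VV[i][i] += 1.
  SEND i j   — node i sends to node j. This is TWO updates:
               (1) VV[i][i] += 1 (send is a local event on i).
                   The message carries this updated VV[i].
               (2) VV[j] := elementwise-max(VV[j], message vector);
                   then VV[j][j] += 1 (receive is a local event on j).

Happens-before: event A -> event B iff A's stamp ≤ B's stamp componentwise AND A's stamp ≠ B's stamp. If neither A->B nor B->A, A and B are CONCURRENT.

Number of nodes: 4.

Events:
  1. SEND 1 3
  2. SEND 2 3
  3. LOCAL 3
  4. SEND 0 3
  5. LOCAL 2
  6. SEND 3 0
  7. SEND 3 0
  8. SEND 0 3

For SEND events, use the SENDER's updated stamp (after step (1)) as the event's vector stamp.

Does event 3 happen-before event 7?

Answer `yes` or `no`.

Initial: VV[0]=[0, 0, 0, 0]
Initial: VV[1]=[0, 0, 0, 0]
Initial: VV[2]=[0, 0, 0, 0]
Initial: VV[3]=[0, 0, 0, 0]
Event 1: SEND 1->3: VV[1][1]++ -> VV[1]=[0, 1, 0, 0], msg_vec=[0, 1, 0, 0]; VV[3]=max(VV[3],msg_vec) then VV[3][3]++ -> VV[3]=[0, 1, 0, 1]
Event 2: SEND 2->3: VV[2][2]++ -> VV[2]=[0, 0, 1, 0], msg_vec=[0, 0, 1, 0]; VV[3]=max(VV[3],msg_vec) then VV[3][3]++ -> VV[3]=[0, 1, 1, 2]
Event 3: LOCAL 3: VV[3][3]++ -> VV[3]=[0, 1, 1, 3]
Event 4: SEND 0->3: VV[0][0]++ -> VV[0]=[1, 0, 0, 0], msg_vec=[1, 0, 0, 0]; VV[3]=max(VV[3],msg_vec) then VV[3][3]++ -> VV[3]=[1, 1, 1, 4]
Event 5: LOCAL 2: VV[2][2]++ -> VV[2]=[0, 0, 2, 0]
Event 6: SEND 3->0: VV[3][3]++ -> VV[3]=[1, 1, 1, 5], msg_vec=[1, 1, 1, 5]; VV[0]=max(VV[0],msg_vec) then VV[0][0]++ -> VV[0]=[2, 1, 1, 5]
Event 7: SEND 3->0: VV[3][3]++ -> VV[3]=[1, 1, 1, 6], msg_vec=[1, 1, 1, 6]; VV[0]=max(VV[0],msg_vec) then VV[0][0]++ -> VV[0]=[3, 1, 1, 6]
Event 8: SEND 0->3: VV[0][0]++ -> VV[0]=[4, 1, 1, 6], msg_vec=[4, 1, 1, 6]; VV[3]=max(VV[3],msg_vec) then VV[3][3]++ -> VV[3]=[4, 1, 1, 7]
Event 3 stamp: [0, 1, 1, 3]
Event 7 stamp: [1, 1, 1, 6]
[0, 1, 1, 3] <= [1, 1, 1, 6]? True. Equal? False. Happens-before: True

Answer: yes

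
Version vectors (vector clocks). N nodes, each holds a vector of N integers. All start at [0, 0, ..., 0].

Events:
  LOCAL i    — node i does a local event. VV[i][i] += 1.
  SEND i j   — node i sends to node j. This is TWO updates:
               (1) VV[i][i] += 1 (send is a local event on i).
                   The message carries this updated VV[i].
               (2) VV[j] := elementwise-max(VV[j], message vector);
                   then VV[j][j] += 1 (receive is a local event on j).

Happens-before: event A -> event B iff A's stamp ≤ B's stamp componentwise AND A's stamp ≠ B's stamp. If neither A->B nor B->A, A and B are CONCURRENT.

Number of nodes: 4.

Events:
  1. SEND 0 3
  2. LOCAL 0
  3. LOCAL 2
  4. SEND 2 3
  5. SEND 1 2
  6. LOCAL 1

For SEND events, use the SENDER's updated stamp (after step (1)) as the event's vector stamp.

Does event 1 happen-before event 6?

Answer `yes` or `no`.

Initial: VV[0]=[0, 0, 0, 0]
Initial: VV[1]=[0, 0, 0, 0]
Initial: VV[2]=[0, 0, 0, 0]
Initial: VV[3]=[0, 0, 0, 0]
Event 1: SEND 0->3: VV[0][0]++ -> VV[0]=[1, 0, 0, 0], msg_vec=[1, 0, 0, 0]; VV[3]=max(VV[3],msg_vec) then VV[3][3]++ -> VV[3]=[1, 0, 0, 1]
Event 2: LOCAL 0: VV[0][0]++ -> VV[0]=[2, 0, 0, 0]
Event 3: LOCAL 2: VV[2][2]++ -> VV[2]=[0, 0, 1, 0]
Event 4: SEND 2->3: VV[2][2]++ -> VV[2]=[0, 0, 2, 0], msg_vec=[0, 0, 2, 0]; VV[3]=max(VV[3],msg_vec) then VV[3][3]++ -> VV[3]=[1, 0, 2, 2]
Event 5: SEND 1->2: VV[1][1]++ -> VV[1]=[0, 1, 0, 0], msg_vec=[0, 1, 0, 0]; VV[2]=max(VV[2],msg_vec) then VV[2][2]++ -> VV[2]=[0, 1, 3, 0]
Event 6: LOCAL 1: VV[1][1]++ -> VV[1]=[0, 2, 0, 0]
Event 1 stamp: [1, 0, 0, 0]
Event 6 stamp: [0, 2, 0, 0]
[1, 0, 0, 0] <= [0, 2, 0, 0]? False. Equal? False. Happens-before: False

Answer: no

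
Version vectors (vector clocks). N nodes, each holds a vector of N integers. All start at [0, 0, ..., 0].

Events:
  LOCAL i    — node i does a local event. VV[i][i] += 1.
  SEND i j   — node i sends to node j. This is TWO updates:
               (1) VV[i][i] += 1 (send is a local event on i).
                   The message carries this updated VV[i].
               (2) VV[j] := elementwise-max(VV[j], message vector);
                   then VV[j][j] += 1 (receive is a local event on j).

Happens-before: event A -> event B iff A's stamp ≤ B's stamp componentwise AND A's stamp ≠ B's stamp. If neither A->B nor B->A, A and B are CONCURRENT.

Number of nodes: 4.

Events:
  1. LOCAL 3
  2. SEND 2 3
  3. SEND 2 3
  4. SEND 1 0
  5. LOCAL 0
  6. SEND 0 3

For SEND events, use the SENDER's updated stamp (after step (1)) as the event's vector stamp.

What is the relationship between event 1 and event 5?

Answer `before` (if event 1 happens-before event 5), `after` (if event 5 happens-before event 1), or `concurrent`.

Initial: VV[0]=[0, 0, 0, 0]
Initial: VV[1]=[0, 0, 0, 0]
Initial: VV[2]=[0, 0, 0, 0]
Initial: VV[3]=[0, 0, 0, 0]
Event 1: LOCAL 3: VV[3][3]++ -> VV[3]=[0, 0, 0, 1]
Event 2: SEND 2->3: VV[2][2]++ -> VV[2]=[0, 0, 1, 0], msg_vec=[0, 0, 1, 0]; VV[3]=max(VV[3],msg_vec) then VV[3][3]++ -> VV[3]=[0, 0, 1, 2]
Event 3: SEND 2->3: VV[2][2]++ -> VV[2]=[0, 0, 2, 0], msg_vec=[0, 0, 2, 0]; VV[3]=max(VV[3],msg_vec) then VV[3][3]++ -> VV[3]=[0, 0, 2, 3]
Event 4: SEND 1->0: VV[1][1]++ -> VV[1]=[0, 1, 0, 0], msg_vec=[0, 1, 0, 0]; VV[0]=max(VV[0],msg_vec) then VV[0][0]++ -> VV[0]=[1, 1, 0, 0]
Event 5: LOCAL 0: VV[0][0]++ -> VV[0]=[2, 1, 0, 0]
Event 6: SEND 0->3: VV[0][0]++ -> VV[0]=[3, 1, 0, 0], msg_vec=[3, 1, 0, 0]; VV[3]=max(VV[3],msg_vec) then VV[3][3]++ -> VV[3]=[3, 1, 2, 4]
Event 1 stamp: [0, 0, 0, 1]
Event 5 stamp: [2, 1, 0, 0]
[0, 0, 0, 1] <= [2, 1, 0, 0]? False
[2, 1, 0, 0] <= [0, 0, 0, 1]? False
Relation: concurrent

Answer: concurrent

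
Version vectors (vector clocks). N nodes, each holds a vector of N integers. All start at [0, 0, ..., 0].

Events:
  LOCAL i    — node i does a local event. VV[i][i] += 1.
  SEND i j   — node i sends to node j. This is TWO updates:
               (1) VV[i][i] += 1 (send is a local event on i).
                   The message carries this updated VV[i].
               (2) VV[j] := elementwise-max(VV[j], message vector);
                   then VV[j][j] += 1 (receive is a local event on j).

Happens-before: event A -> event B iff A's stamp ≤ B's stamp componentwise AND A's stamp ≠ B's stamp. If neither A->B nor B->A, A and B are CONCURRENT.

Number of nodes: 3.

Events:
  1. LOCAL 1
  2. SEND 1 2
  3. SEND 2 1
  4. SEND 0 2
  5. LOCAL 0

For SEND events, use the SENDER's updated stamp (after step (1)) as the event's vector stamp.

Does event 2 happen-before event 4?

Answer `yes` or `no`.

Answer: no

Derivation:
Initial: VV[0]=[0, 0, 0]
Initial: VV[1]=[0, 0, 0]
Initial: VV[2]=[0, 0, 0]
Event 1: LOCAL 1: VV[1][1]++ -> VV[1]=[0, 1, 0]
Event 2: SEND 1->2: VV[1][1]++ -> VV[1]=[0, 2, 0], msg_vec=[0, 2, 0]; VV[2]=max(VV[2],msg_vec) then VV[2][2]++ -> VV[2]=[0, 2, 1]
Event 3: SEND 2->1: VV[2][2]++ -> VV[2]=[0, 2, 2], msg_vec=[0, 2, 2]; VV[1]=max(VV[1],msg_vec) then VV[1][1]++ -> VV[1]=[0, 3, 2]
Event 4: SEND 0->2: VV[0][0]++ -> VV[0]=[1, 0, 0], msg_vec=[1, 0, 0]; VV[2]=max(VV[2],msg_vec) then VV[2][2]++ -> VV[2]=[1, 2, 3]
Event 5: LOCAL 0: VV[0][0]++ -> VV[0]=[2, 0, 0]
Event 2 stamp: [0, 2, 0]
Event 4 stamp: [1, 0, 0]
[0, 2, 0] <= [1, 0, 0]? False. Equal? False. Happens-before: False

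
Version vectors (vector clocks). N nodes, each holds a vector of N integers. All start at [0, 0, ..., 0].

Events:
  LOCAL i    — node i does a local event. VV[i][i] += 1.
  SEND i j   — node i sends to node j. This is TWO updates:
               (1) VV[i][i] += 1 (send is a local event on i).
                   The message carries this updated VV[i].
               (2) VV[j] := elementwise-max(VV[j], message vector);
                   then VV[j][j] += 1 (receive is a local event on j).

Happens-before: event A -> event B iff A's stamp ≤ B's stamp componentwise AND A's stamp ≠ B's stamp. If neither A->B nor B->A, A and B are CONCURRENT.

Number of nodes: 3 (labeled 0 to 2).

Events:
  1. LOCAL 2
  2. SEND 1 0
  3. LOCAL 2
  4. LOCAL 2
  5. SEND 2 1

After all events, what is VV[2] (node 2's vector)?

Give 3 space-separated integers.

Initial: VV[0]=[0, 0, 0]
Initial: VV[1]=[0, 0, 0]
Initial: VV[2]=[0, 0, 0]
Event 1: LOCAL 2: VV[2][2]++ -> VV[2]=[0, 0, 1]
Event 2: SEND 1->0: VV[1][1]++ -> VV[1]=[0, 1, 0], msg_vec=[0, 1, 0]; VV[0]=max(VV[0],msg_vec) then VV[0][0]++ -> VV[0]=[1, 1, 0]
Event 3: LOCAL 2: VV[2][2]++ -> VV[2]=[0, 0, 2]
Event 4: LOCAL 2: VV[2][2]++ -> VV[2]=[0, 0, 3]
Event 5: SEND 2->1: VV[2][2]++ -> VV[2]=[0, 0, 4], msg_vec=[0, 0, 4]; VV[1]=max(VV[1],msg_vec) then VV[1][1]++ -> VV[1]=[0, 2, 4]
Final vectors: VV[0]=[1, 1, 0]; VV[1]=[0, 2, 4]; VV[2]=[0, 0, 4]

Answer: 0 0 4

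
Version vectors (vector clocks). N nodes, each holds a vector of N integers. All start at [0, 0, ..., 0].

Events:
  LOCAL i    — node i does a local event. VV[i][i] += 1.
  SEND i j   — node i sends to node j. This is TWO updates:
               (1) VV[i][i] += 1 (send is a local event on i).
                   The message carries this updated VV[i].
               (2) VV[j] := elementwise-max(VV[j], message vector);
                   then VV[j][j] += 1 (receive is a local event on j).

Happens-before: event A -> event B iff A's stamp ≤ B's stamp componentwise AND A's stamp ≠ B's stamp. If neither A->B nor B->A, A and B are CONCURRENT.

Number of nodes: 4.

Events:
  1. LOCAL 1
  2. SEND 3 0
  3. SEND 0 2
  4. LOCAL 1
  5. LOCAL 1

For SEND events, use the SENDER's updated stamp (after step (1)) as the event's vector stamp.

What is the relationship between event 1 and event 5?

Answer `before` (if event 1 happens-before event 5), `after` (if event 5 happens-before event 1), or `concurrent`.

Answer: before

Derivation:
Initial: VV[0]=[0, 0, 0, 0]
Initial: VV[1]=[0, 0, 0, 0]
Initial: VV[2]=[0, 0, 0, 0]
Initial: VV[3]=[0, 0, 0, 0]
Event 1: LOCAL 1: VV[1][1]++ -> VV[1]=[0, 1, 0, 0]
Event 2: SEND 3->0: VV[3][3]++ -> VV[3]=[0, 0, 0, 1], msg_vec=[0, 0, 0, 1]; VV[0]=max(VV[0],msg_vec) then VV[0][0]++ -> VV[0]=[1, 0, 0, 1]
Event 3: SEND 0->2: VV[0][0]++ -> VV[0]=[2, 0, 0, 1], msg_vec=[2, 0, 0, 1]; VV[2]=max(VV[2],msg_vec) then VV[2][2]++ -> VV[2]=[2, 0, 1, 1]
Event 4: LOCAL 1: VV[1][1]++ -> VV[1]=[0, 2, 0, 0]
Event 5: LOCAL 1: VV[1][1]++ -> VV[1]=[0, 3, 0, 0]
Event 1 stamp: [0, 1, 0, 0]
Event 5 stamp: [0, 3, 0, 0]
[0, 1, 0, 0] <= [0, 3, 0, 0]? True
[0, 3, 0, 0] <= [0, 1, 0, 0]? False
Relation: before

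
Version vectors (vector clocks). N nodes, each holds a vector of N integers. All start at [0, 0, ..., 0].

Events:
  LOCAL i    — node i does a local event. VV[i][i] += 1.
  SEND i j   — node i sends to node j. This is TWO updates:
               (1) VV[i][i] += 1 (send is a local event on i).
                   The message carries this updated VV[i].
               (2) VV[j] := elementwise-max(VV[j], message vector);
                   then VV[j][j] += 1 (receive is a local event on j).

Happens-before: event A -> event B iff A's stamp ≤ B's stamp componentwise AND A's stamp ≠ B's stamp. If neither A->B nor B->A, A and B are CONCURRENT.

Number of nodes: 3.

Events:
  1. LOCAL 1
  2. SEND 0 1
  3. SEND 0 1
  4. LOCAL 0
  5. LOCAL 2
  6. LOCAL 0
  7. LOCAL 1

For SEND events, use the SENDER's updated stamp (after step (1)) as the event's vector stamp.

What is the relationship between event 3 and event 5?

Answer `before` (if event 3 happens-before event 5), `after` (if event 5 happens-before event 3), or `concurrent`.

Initial: VV[0]=[0, 0, 0]
Initial: VV[1]=[0, 0, 0]
Initial: VV[2]=[0, 0, 0]
Event 1: LOCAL 1: VV[1][1]++ -> VV[1]=[0, 1, 0]
Event 2: SEND 0->1: VV[0][0]++ -> VV[0]=[1, 0, 0], msg_vec=[1, 0, 0]; VV[1]=max(VV[1],msg_vec) then VV[1][1]++ -> VV[1]=[1, 2, 0]
Event 3: SEND 0->1: VV[0][0]++ -> VV[0]=[2, 0, 0], msg_vec=[2, 0, 0]; VV[1]=max(VV[1],msg_vec) then VV[1][1]++ -> VV[1]=[2, 3, 0]
Event 4: LOCAL 0: VV[0][0]++ -> VV[0]=[3, 0, 0]
Event 5: LOCAL 2: VV[2][2]++ -> VV[2]=[0, 0, 1]
Event 6: LOCAL 0: VV[0][0]++ -> VV[0]=[4, 0, 0]
Event 7: LOCAL 1: VV[1][1]++ -> VV[1]=[2, 4, 0]
Event 3 stamp: [2, 0, 0]
Event 5 stamp: [0, 0, 1]
[2, 0, 0] <= [0, 0, 1]? False
[0, 0, 1] <= [2, 0, 0]? False
Relation: concurrent

Answer: concurrent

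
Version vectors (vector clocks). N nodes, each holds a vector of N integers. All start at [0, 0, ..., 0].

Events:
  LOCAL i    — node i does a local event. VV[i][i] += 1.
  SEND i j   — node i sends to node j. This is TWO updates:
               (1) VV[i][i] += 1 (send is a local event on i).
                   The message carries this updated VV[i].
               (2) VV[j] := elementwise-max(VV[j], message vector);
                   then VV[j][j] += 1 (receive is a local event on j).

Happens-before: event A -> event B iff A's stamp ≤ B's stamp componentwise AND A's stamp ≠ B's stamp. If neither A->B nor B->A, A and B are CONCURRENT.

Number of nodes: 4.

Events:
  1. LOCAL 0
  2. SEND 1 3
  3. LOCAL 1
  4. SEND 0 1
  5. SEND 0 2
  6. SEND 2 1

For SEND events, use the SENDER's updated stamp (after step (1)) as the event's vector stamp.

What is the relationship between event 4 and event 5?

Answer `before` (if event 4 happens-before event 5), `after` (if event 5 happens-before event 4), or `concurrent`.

Answer: before

Derivation:
Initial: VV[0]=[0, 0, 0, 0]
Initial: VV[1]=[0, 0, 0, 0]
Initial: VV[2]=[0, 0, 0, 0]
Initial: VV[3]=[0, 0, 0, 0]
Event 1: LOCAL 0: VV[0][0]++ -> VV[0]=[1, 0, 0, 0]
Event 2: SEND 1->3: VV[1][1]++ -> VV[1]=[0, 1, 0, 0], msg_vec=[0, 1, 0, 0]; VV[3]=max(VV[3],msg_vec) then VV[3][3]++ -> VV[3]=[0, 1, 0, 1]
Event 3: LOCAL 1: VV[1][1]++ -> VV[1]=[0, 2, 0, 0]
Event 4: SEND 0->1: VV[0][0]++ -> VV[0]=[2, 0, 0, 0], msg_vec=[2, 0, 0, 0]; VV[1]=max(VV[1],msg_vec) then VV[1][1]++ -> VV[1]=[2, 3, 0, 0]
Event 5: SEND 0->2: VV[0][0]++ -> VV[0]=[3, 0, 0, 0], msg_vec=[3, 0, 0, 0]; VV[2]=max(VV[2],msg_vec) then VV[2][2]++ -> VV[2]=[3, 0, 1, 0]
Event 6: SEND 2->1: VV[2][2]++ -> VV[2]=[3, 0, 2, 0], msg_vec=[3, 0, 2, 0]; VV[1]=max(VV[1],msg_vec) then VV[1][1]++ -> VV[1]=[3, 4, 2, 0]
Event 4 stamp: [2, 0, 0, 0]
Event 5 stamp: [3, 0, 0, 0]
[2, 0, 0, 0] <= [3, 0, 0, 0]? True
[3, 0, 0, 0] <= [2, 0, 0, 0]? False
Relation: before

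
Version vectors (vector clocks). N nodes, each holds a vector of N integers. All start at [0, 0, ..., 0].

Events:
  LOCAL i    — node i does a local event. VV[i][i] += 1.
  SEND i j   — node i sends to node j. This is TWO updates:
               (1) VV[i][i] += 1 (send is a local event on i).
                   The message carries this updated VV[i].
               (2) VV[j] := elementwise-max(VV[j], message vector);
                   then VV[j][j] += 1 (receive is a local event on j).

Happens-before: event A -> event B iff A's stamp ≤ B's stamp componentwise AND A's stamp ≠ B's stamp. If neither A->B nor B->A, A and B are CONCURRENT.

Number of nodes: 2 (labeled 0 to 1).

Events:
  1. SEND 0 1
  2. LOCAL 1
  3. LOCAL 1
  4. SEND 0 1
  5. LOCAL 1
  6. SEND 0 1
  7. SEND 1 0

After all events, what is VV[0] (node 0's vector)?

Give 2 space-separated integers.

Answer: 4 7

Derivation:
Initial: VV[0]=[0, 0]
Initial: VV[1]=[0, 0]
Event 1: SEND 0->1: VV[0][0]++ -> VV[0]=[1, 0], msg_vec=[1, 0]; VV[1]=max(VV[1],msg_vec) then VV[1][1]++ -> VV[1]=[1, 1]
Event 2: LOCAL 1: VV[1][1]++ -> VV[1]=[1, 2]
Event 3: LOCAL 1: VV[1][1]++ -> VV[1]=[1, 3]
Event 4: SEND 0->1: VV[0][0]++ -> VV[0]=[2, 0], msg_vec=[2, 0]; VV[1]=max(VV[1],msg_vec) then VV[1][1]++ -> VV[1]=[2, 4]
Event 5: LOCAL 1: VV[1][1]++ -> VV[1]=[2, 5]
Event 6: SEND 0->1: VV[0][0]++ -> VV[0]=[3, 0], msg_vec=[3, 0]; VV[1]=max(VV[1],msg_vec) then VV[1][1]++ -> VV[1]=[3, 6]
Event 7: SEND 1->0: VV[1][1]++ -> VV[1]=[3, 7], msg_vec=[3, 7]; VV[0]=max(VV[0],msg_vec) then VV[0][0]++ -> VV[0]=[4, 7]
Final vectors: VV[0]=[4, 7]; VV[1]=[3, 7]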